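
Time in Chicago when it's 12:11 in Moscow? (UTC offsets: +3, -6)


Time difference = UTC-6 - UTC+3 = -9 hours
New hour = (12 -9) mod 24
= 3 mod 24 = 3
Minutes unchanged → 03:11

03:11


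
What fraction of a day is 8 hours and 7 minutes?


0.3382 (33.82%)

Total minutes: 8×60 + 7 = 487
Day = 24×60 = 1440 minutes
Fraction = 487/1440 ≈ 0.3382
As a percentage: 487/1440 × 100 ≈ 33.82%


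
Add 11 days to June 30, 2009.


Start: June 30, 2009
Add 11 days
June 30 → July 1: 30 - 30 + 1 = 1 days (11 - 1 = 10 left)
July 1 + 10 = July 11, 2009

July 11, 2009


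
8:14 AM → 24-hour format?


08:14

Input: 8:14 AM
AM hour stays: 8


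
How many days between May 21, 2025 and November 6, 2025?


169 days

From May 21, 2025 to November 6, 2025
Rest of May 2025: 31 - 21 = 10
Full months: June 30, July 31, August 31, September 30, October 31
Days into November 2025: 6
Total = 10 + 30 + 31 + 31 + 30 + 31 + 6 = 169 days


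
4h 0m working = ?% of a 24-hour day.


16.7%

Time: 240 minutes
Day: 1440 minutes
Percentage = (240/1440) × 100 ≈ 16.7%


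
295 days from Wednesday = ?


Thursday

Start: Wednesday (index 2)
(2 + 295) mod 7
= 297 mod 7
= 3
Index 3 → Thursday


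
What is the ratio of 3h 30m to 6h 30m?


Duration 1: 210 minutes
Duration 2: 390 minutes
Ratio = 210:390
GCD = 30
Simplified = 7:13
As a decimal: 7/13 ≈ 0.54

7:13 (0.54)


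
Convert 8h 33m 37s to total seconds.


30817 seconds

Hours: 8 × 3600 = 28800
Minutes: 33 × 60 = 1980
Seconds: 37
Total = 28800 + 1980 + 37 = 30817


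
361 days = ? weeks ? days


Weeks: 361 ÷ 7 = 51 remainder 4

51 weeks 4 days


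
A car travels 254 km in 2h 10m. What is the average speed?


Distance: 254 km
Time: 2h 10m = 130 min = 130/60 = 13/6 hours
Speed = 254 ÷ (13/6) = 254 × 6 / 13 = 1524/13 ≈ 117.2 km/h

117.2 km/h


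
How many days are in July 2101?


Month: July (month 7)
July has 31 days

31 days


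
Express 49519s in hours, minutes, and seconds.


Hours: 49519 ÷ 3600 = 13 remainder 2719
Minutes: 2719 ÷ 60 = 45 remainder 19
Seconds: 19

13h 45m 19s


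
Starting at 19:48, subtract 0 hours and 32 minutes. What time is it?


19:16

Start: 1188 minutes from midnight
Subtract: 32 minutes
Remaining: 1188 - 32 = 1156
Hours: 19, Minutes: 16


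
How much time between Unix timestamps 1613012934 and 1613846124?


Difference = 1613846124 - 1613012934 = 833190 seconds
In hours: 833190 / 3600 ≈ 231.4
In days: 833190 / 86400 ≈ 9.64

833190 seconds (231.4 hours / 9.64 days)


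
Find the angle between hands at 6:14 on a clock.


103.0°

Hour hand = 6×30 + 14×0.5 = 187.0°
Minute hand = 14×6 = 84°
Difference = |187.0 - 84| = 103.0°


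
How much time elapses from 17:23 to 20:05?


2h 42m

End time in minutes: 20×60 + 5 = 1205
Start time in minutes: 17×60 + 23 = 1043
Difference = 1205 - 1043 = 162 minutes
= 2 hours 42 minutes


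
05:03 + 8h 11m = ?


13:14

Start: 303 minutes from midnight
Add: 491 minutes
Total: 794 minutes
Hours: 794 ÷ 60 = 13 remainder 14


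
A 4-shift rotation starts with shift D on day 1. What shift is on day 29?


Shifts: A, B, C, D
Start: D (index 3)
Day 29: (3 + 29 - 1) mod 4
= 31 mod 4
= 3
Index 3 → shift D

Shift D


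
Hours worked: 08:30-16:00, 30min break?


Total time = (16×60+0) - (8×60+30)
= 960 - 510 = 450 min
Minus break: 450 - 30 = 420 min
= 7h 0m

7h 0m (420 minutes)


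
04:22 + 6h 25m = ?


Start: 262 minutes from midnight
Add: 385 minutes
Total: 647 minutes
Hours: 647 ÷ 60 = 10 remainder 47

10:47


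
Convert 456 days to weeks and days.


65 weeks 1 days

Weeks: 456 ÷ 7 = 65 remainder 1


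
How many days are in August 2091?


31 days

Month: August (month 8)
August has 31 days


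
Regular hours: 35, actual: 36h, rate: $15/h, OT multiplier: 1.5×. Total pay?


$547.50

Regular: 35h × $15 = $525.00
Overtime: 36 - 35 = 1h
OT pay: 1h × $15 × 1.5 = $22.50
Total = $525.00 + $22.50 = $547.50


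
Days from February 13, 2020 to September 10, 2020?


210 days

From February 13, 2020 to September 10, 2020
Rest of February 2020: 29 - 13 = 16
Full months: March 31, April 30, May 31, June 30, July 31, August 31
Days into September 2020: 10
Total = 16 + 31 + 30 + 31 + 30 + 31 + 31 + 10 = 210 days


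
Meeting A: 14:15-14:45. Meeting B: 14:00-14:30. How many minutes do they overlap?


15 minutes

Meeting A: 855-885 (in minutes from midnight)
Meeting B: 840-870
Overlap start = max(855, 840) = 855
Overlap end = min(885, 870) = 870
Overlap = max(0, 870 - 855) = 15 min


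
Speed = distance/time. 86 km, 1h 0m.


Distance: 86 km
Time: 1 hours
Speed = 86 / 1 = 86.0 km/h

86.0 km/h


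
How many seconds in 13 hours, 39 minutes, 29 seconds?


Hours: 13 × 3600 = 46800
Minutes: 39 × 60 = 2340
Seconds: 29
Total = 46800 + 2340 + 29 = 49169

49169 seconds


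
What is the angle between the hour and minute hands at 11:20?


Hour hand = 11×30 + 20×0.5 = 340.0°
Minute hand = 20×6 = 120°
Difference = |340.0 - 120| = 220.0°
Since > 180°: 360 - 220.0 = 140.0°

140.0°


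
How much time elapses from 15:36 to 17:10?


End time in minutes: 17×60 + 10 = 1030
Start time in minutes: 15×60 + 36 = 936
Difference = 1030 - 936 = 94 minutes
= 1 hours 34 minutes

1h 34m


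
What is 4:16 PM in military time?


16:16

Input: 4:16 PM
PM: 4 + 12 = 16


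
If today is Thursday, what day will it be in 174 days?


Wednesday

Start: Thursday (index 3)
(3 + 174) mod 7
= 177 mod 7
= 2
Index 2 → Wednesday


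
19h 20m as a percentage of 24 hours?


Total minutes: 19×60 + 20 = 1160
Day = 24×60 = 1440 minutes
Fraction = 1160/1440 ≈ 0.8056
As a percentage: 1160/1440 × 100 ≈ 80.56%

0.8056 (80.56%)


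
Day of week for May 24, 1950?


Zeller's congruence:
q=24, m=5, k=50, j=19
h = (24 + ⌊13×6/5⌋ + 50 + ⌊50/4⌋ + ⌊19/4⌋ - 2×19) mod 7
= (24 + 15 + 50 + 12 + 4 - 38) mod 7
= 67 mod 7 = 4
h=4 → Wednesday

Wednesday


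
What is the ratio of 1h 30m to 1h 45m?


Duration 1: 90 minutes
Duration 2: 105 minutes
Ratio = 90:105
GCD = 15
Simplified = 6:7
As a decimal: 6/7 ≈ 0.86

6:7 (0.86)


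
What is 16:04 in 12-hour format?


4:04 PM

Hour: 16
16 - 12 = 4 → PM


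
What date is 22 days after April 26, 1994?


May 18, 1994

Start: April 26, 1994
Add 22 days
April 26 → May 1: 30 - 26 + 1 = 5 days (22 - 5 = 17 left)
May 1 + 17 = May 18, 1994


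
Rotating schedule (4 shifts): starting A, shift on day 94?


Shift B

Shifts: A, B, C, D
Start: A (index 0)
Day 94: (0 + 94 - 1) mod 4
= 93 mod 4
= 1
Index 1 → shift B


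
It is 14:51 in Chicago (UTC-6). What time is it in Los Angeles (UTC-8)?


Time difference = UTC-8 - UTC-6 = -2 hours
New hour = (14 -2) mod 24
= 12 mod 24 = 12
Minutes unchanged → 12:51

12:51


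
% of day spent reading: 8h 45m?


36.5%

Time: 525 minutes
Day: 1440 minutes
Percentage = (525/1440) × 100 ≈ 36.5%


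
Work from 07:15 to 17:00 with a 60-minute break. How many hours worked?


8h 45m (525 minutes)

Total time = (17×60+0) - (7×60+15)
= 1020 - 435 = 585 min
Minus break: 585 - 60 = 525 min
= 8h 45m


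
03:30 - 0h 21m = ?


03:09

Start: 210 minutes from midnight
Subtract: 21 minutes
Remaining: 210 - 21 = 189
Hours: 3, Minutes: 9


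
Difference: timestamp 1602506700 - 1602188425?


Difference = 1602506700 - 1602188425 = 318275 seconds
In hours: 318275 / 3600 ≈ 88.4
In days: 318275 / 86400 ≈ 3.68

318275 seconds (88.4 hours / 3.68 days)


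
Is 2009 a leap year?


Rules: divisible by 4 AND (not by 100 OR by 400)
2009 ÷ 4 = 502 remainder 1 → not divisible by 4
Not divisible by 4 → not a leap year

No


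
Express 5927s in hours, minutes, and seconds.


Hours: 5927 ÷ 3600 = 1 remainder 2327
Minutes: 2327 ÷ 60 = 38 remainder 47
Seconds: 47

1h 38m 47s


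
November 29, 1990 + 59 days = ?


January 27, 1991

Start: November 29, 1990
Add 59 days
November 29 → December 1: 30 - 29 + 1 = 2 days (59 - 2 = 57 left)
December 1 → January 1: 31 - 1 + 1 = 31 days (57 - 31 = 26 left)
January 1 + 26 = January 27, 1991


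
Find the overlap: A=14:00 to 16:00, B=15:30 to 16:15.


Meeting A: 840-960 (in minutes from midnight)
Meeting B: 930-975
Overlap start = max(840, 930) = 930
Overlap end = min(960, 975) = 960
Overlap = max(0, 960 - 930) = 30 min

30 minutes


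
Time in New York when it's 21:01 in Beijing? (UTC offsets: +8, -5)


08:01

Time difference = UTC-5 - UTC+8 = -13 hours
New hour = (21 -13) mod 24
= 8 mod 24 = 8
Minutes unchanged → 08:01


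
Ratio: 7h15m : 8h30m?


Duration 1: 435 minutes
Duration 2: 510 minutes
Ratio = 435:510
GCD = 15
Simplified = 29:34
As a decimal: 29/34 ≈ 0.85

29:34 (0.85)


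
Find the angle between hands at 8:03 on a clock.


136.5°

Hour hand = 8×30 + 3×0.5 = 241.5°
Minute hand = 3×6 = 18°
Difference = |241.5 - 18| = 223.5°
Since > 180°: 360 - 223.5 = 136.5°


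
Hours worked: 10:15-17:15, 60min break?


Total time = (17×60+15) - (10×60+15)
= 1035 - 615 = 420 min
Minus break: 420 - 60 = 360 min
= 6h 0m

6h 0m (360 minutes)


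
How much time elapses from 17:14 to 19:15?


2h 1m

End time in minutes: 19×60 + 15 = 1155
Start time in minutes: 17×60 + 14 = 1034
Difference = 1155 - 1034 = 121 minutes
= 2 hours 1 minutes


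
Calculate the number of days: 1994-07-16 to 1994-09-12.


58 days

From July 16, 1994 to September 12, 1994
Rest of July 1994: 31 - 16 = 15
Full months: August 31
Days into September 1994: 12
Total = 15 + 31 + 12 = 58 days


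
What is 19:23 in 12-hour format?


7:23 PM

Hour: 19
19 - 12 = 7 → PM


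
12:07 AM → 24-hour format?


00:07

Input: 12:07 AM
12 AM → 00 (midnight)


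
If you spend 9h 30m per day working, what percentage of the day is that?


Time: 570 minutes
Day: 1440 minutes
Percentage = (570/1440) × 100 ≈ 39.6%

39.6%


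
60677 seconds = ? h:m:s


Hours: 60677 ÷ 3600 = 16 remainder 3077
Minutes: 3077 ÷ 60 = 51 remainder 17
Seconds: 17

16h 51m 17s


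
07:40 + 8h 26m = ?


16:06

Start: 460 minutes from midnight
Add: 506 minutes
Total: 966 minutes
Hours: 966 ÷ 60 = 16 remainder 6


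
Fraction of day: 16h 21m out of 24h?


Total minutes: 16×60 + 21 = 981
Day = 24×60 = 1440 minutes
Fraction = 981/1440 ≈ 0.6813
As a percentage: 981/1440 × 100 ≈ 68.13%

0.6813 (68.13%)


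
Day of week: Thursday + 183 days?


Friday

Start: Thursday (index 3)
(3 + 183) mod 7
= 186 mod 7
= 4
Index 4 → Friday


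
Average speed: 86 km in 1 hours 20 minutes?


64.5 km/h

Distance: 86 km
Time: 1h 20m = 80 min = 80/60 = 4/3 hours
Speed = 86 ÷ (4/3) = 86 × 3 / 4 = 258/4 = 64.5 km/h


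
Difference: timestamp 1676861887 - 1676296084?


Difference = 1676861887 - 1676296084 = 565803 seconds
In hours: 565803 / 3600 ≈ 157.2
In days: 565803 / 86400 ≈ 6.55

565803 seconds (157.2 hours / 6.55 days)


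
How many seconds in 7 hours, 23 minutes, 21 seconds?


26601 seconds

Hours: 7 × 3600 = 25200
Minutes: 23 × 60 = 1380
Seconds: 21
Total = 25200 + 1380 + 21 = 26601


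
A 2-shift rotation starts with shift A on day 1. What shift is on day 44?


Shift B

Shifts: A, B
Start: A (index 0)
Day 44: (0 + 44 - 1) mod 2
= 43 mod 2
= 1
Index 1 → shift B


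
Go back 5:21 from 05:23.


00:02

Start: 323 minutes from midnight
Subtract: 321 minutes
Remaining: 323 - 321 = 2
Hours: 0, Minutes: 2


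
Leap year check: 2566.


Rules: divisible by 4 AND (not by 100 OR by 400)
2566 ÷ 4 = 641 remainder 2 → not divisible by 4
Not divisible by 4 → not a leap year

No


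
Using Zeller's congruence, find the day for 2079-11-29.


Zeller's congruence:
q=29, m=11, k=79, j=20
h = (29 + ⌊13×12/5⌋ + 79 + ⌊79/4⌋ + ⌊20/4⌋ - 2×20) mod 7
= (29 + 31 + 79 + 19 + 5 - 40) mod 7
= 123 mod 7 = 4
h=4 → Wednesday

Wednesday


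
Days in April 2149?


30 days

Month: April (month 4)
April has 30 days


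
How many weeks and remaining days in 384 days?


54 weeks 6 days

Weeks: 384 ÷ 7 = 54 remainder 6


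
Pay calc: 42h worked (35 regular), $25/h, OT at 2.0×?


Regular: 35h × $25 = $875.00
Overtime: 42 - 35 = 7h
OT pay: 7h × $25 × 2.0 = $350.00
Total = $875.00 + $350.00 = $1225.00

$1225.00


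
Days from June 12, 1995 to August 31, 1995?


From June 12, 1995 to August 31, 1995
Rest of June 1995: 30 - 12 = 18
Full months: July 31
Days into August 1995: 31
Total = 18 + 31 + 31 = 80 days

80 days


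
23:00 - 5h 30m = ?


Start: 1380 minutes from midnight
Subtract: 330 minutes
Remaining: 1380 - 330 = 1050
Hours: 17, Minutes: 30

17:30


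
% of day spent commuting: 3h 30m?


14.6%

Time: 210 minutes
Day: 1440 minutes
Percentage = (210/1440) × 100 ≈ 14.6%


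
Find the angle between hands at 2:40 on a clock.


160.0°

Hour hand = 2×30 + 40×0.5 = 80.0°
Minute hand = 40×6 = 240°
Difference = |80.0 - 240| = 160.0°


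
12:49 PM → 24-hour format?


Input: 12:49 PM
12 PM → 12 (noon)

12:49


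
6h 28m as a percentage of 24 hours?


0.2694 (26.94%)

Total minutes: 6×60 + 28 = 388
Day = 24×60 = 1440 minutes
Fraction = 388/1440 ≈ 0.2694
As a percentage: 388/1440 × 100 ≈ 26.94%


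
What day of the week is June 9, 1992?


Zeller's congruence:
q=9, m=6, k=92, j=19
h = (9 + ⌊13×7/5⌋ + 92 + ⌊92/4⌋ + ⌊19/4⌋ - 2×19) mod 7
= (9 + 18 + 92 + 23 + 4 - 38) mod 7
= 108 mod 7 = 3
h=3 → Tuesday

Tuesday


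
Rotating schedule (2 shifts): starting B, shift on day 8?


Shifts: A, B
Start: B (index 1)
Day 8: (1 + 8 - 1) mod 2
= 8 mod 2
= 0
Index 0 → shift A

Shift A


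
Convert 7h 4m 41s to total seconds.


25481 seconds

Hours: 7 × 3600 = 25200
Minutes: 4 × 60 = 240
Seconds: 41
Total = 25200 + 240 + 41 = 25481


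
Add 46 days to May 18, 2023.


July 3, 2023

Start: May 18, 2023
Add 46 days
May 18 → June 1: 31 - 18 + 1 = 14 days (46 - 14 = 32 left)
June 1 → July 1: 30 - 1 + 1 = 30 days (32 - 30 = 2 left)
July 1 + 2 = July 3, 2023


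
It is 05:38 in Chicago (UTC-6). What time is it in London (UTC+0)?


Time difference = UTC+0 - UTC-6 = +6 hours
New hour = (5 + 6) mod 24
= 11 mod 24 = 11
Minutes unchanged → 11:38

11:38


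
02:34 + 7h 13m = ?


Start: 154 minutes from midnight
Add: 433 minutes
Total: 587 minutes
Hours: 587 ÷ 60 = 9 remainder 47

09:47


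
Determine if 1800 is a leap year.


Rules: divisible by 4 AND (not by 100 OR by 400)
1800 ÷ 4 = 450 exactly → divisible by 4
1800 ÷ 100 = 18 exactly → divisible by 100
1800 ÷ 400 = 4 remainder 200 → not divisible by 400
Divisible by 100 but not by 400 → not a leap year

No


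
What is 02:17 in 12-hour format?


Hour: 2
2 < 12 → AM

2:17 AM


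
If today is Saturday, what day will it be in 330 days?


Sunday

Start: Saturday (index 5)
(5 + 330) mod 7
= 335 mod 7
= 6
Index 6 → Sunday


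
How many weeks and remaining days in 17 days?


2 weeks 3 days

Weeks: 17 ÷ 7 = 2 remainder 3


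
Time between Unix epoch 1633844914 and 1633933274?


Difference = 1633933274 - 1633844914 = 88360 seconds
In hours: 88360 / 3600 ≈ 24.5
In days: 88360 / 86400 ≈ 1.02

88360 seconds (24.5 hours / 1.02 days)


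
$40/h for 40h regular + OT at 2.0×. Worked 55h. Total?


Regular: 40h × $40 = $1600.00
Overtime: 55 - 40 = 15h
OT pay: 15h × $40 × 2.0 = $1200.00
Total = $1600.00 + $1200.00 = $2800.00

$2800.00


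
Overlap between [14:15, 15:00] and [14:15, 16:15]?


Meeting A: 855-900 (in minutes from midnight)
Meeting B: 855-975
Overlap start = max(855, 855) = 855
Overlap end = min(900, 975) = 900
Overlap = max(0, 900 - 855) = 45 min

45 minutes


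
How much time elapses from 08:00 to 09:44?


1h 44m

End time in minutes: 9×60 + 44 = 584
Start time in minutes: 8×60 + 0 = 480
Difference = 584 - 480 = 104 minutes
= 1 hours 44 minutes


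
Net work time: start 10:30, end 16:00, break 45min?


4h 45m (285 minutes)

Total time = (16×60+0) - (10×60+30)
= 960 - 630 = 330 min
Minus break: 330 - 45 = 285 min
= 4h 45m


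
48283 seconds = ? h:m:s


13h 24m 43s

Hours: 48283 ÷ 3600 = 13 remainder 1483
Minutes: 1483 ÷ 60 = 24 remainder 43
Seconds: 43


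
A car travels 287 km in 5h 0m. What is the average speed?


57.4 km/h

Distance: 287 km
Time: 5 hours
Speed = 287 / 5 = 57.4 km/h


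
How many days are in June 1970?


30 days

Month: June (month 6)
June has 30 days


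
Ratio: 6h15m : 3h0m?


Duration 1: 375 minutes
Duration 2: 180 minutes
Ratio = 375:180
GCD = 15
Simplified = 25:12
As a decimal: 25/12 ≈ 2.08

25:12 (2.08)


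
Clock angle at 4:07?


81.5°

Hour hand = 4×30 + 7×0.5 = 123.5°
Minute hand = 7×6 = 42°
Difference = |123.5 - 42| = 81.5°


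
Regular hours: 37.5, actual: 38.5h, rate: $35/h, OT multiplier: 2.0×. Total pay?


Regular: 37.5h × $35 = $1312.50
Overtime: 38.5 - 37.5 = 1.0h
OT pay: 1.0h × $35 × 2.0 = $70.00
Total = $1312.50 + $70.00 = $1382.50

$1382.50


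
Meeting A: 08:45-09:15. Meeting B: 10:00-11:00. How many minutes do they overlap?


0 minutes

Meeting A: 525-555 (in minutes from midnight)
Meeting B: 600-660
Overlap start = max(525, 600) = 600
Overlap end = min(555, 660) = 555
Overlap = max(0, 555 - 600) = 0 min


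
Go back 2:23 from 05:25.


03:02

Start: 325 minutes from midnight
Subtract: 143 minutes
Remaining: 325 - 143 = 182
Hours: 3, Minutes: 2


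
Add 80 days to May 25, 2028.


August 13, 2028

Start: May 25, 2028
Add 80 days
May 25 → June 1: 31 - 25 + 1 = 7 days (80 - 7 = 73 left)
June 1 → July 1: 30 - 1 + 1 = 30 days (73 - 30 = 43 left)
July 1 → August 1: 31 - 1 + 1 = 31 days (43 - 31 = 12 left)
August 1 + 12 = August 13, 2028


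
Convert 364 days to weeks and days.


52 weeks 0 days

Weeks: 364 ÷ 7 = 52 remainder 0


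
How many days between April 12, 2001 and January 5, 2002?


268 days

From April 12, 2001 to January 5, 2002
Rest of April 2001: 30 - 12 = 18
Full months: May 31, June 30, July 31, August 31, September 30, October 31, November 30, December 31
Days into January 2002: 5
Total = 18 + 31 + 30 + 31 + 31 + 30 + 31 + 30 + 31 + 5 = 268 days


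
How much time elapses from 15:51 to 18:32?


End time in minutes: 18×60 + 32 = 1112
Start time in minutes: 15×60 + 51 = 951
Difference = 1112 - 951 = 161 minutes
= 2 hours 41 minutes

2h 41m


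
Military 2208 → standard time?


10:08 PM

Hour: 22
22 - 12 = 10 → PM


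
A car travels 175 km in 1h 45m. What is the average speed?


Distance: 175 km
Time: 1h 45m = 105 min = 105/60 = 7/4 hours
Speed = 175 ÷ (7/4) = 175 × 4 / 7 = 700/7 = 100.0 km/h

100.0 km/h


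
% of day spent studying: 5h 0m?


Time: 300 minutes
Day: 1440 minutes
Percentage = (300/1440) × 100 ≈ 20.8%

20.8%


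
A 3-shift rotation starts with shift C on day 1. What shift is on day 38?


Shift A

Shifts: A, B, C
Start: C (index 2)
Day 38: (2 + 38 - 1) mod 3
= 39 mod 3
= 0
Index 0 → shift A


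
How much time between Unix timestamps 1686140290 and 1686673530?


Difference = 1686673530 - 1686140290 = 533240 seconds
In hours: 533240 / 3600 ≈ 148.1
In days: 533240 / 86400 ≈ 6.17

533240 seconds (148.1 hours / 6.17 days)


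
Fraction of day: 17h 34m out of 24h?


Total minutes: 17×60 + 34 = 1054
Day = 24×60 = 1440 minutes
Fraction = 1054/1440 ≈ 0.7319
As a percentage: 1054/1440 × 100 ≈ 73.19%

0.7319 (73.19%)


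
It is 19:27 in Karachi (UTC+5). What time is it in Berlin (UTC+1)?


Time difference = UTC+1 - UTC+5 = -4 hours
New hour = (19 -4) mod 24
= 15 mod 24 = 15
Minutes unchanged → 15:27

15:27


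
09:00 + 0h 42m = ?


Start: 540 minutes from midnight
Add: 42 minutes
Total: 582 minutes
Hours: 582 ÷ 60 = 9 remainder 42

09:42


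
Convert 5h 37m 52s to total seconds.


Hours: 5 × 3600 = 18000
Minutes: 37 × 60 = 2220
Seconds: 52
Total = 18000 + 2220 + 52 = 20272

20272 seconds


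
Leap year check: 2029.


No

Rules: divisible by 4 AND (not by 100 OR by 400)
2029 ÷ 4 = 507 remainder 1 → not divisible by 4
Not divisible by 4 → not a leap year


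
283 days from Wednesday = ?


Start: Wednesday (index 2)
(2 + 283) mod 7
= 285 mod 7
= 5
Index 5 → Saturday

Saturday


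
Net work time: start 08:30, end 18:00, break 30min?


Total time = (18×60+0) - (8×60+30)
= 1080 - 510 = 570 min
Minus break: 570 - 30 = 540 min
= 9h 0m

9h 0m (540 minutes)


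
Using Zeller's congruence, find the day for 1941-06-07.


Zeller's congruence:
q=7, m=6, k=41, j=19
h = (7 + ⌊13×7/5⌋ + 41 + ⌊41/4⌋ + ⌊19/4⌋ - 2×19) mod 7
= (7 + 18 + 41 + 10 + 4 - 38) mod 7
= 42 mod 7 = 0
h=0 → Saturday

Saturday


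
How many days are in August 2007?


31 days

Month: August (month 8)
August has 31 days


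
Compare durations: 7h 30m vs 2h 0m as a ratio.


15:4 (3.75)

Duration 1: 450 minutes
Duration 2: 120 minutes
Ratio = 450:120
GCD = 30
Simplified = 15:4
As a decimal: 15/4 = 3.75


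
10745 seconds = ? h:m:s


2h 59m 5s

Hours: 10745 ÷ 3600 = 2 remainder 3545
Minutes: 3545 ÷ 60 = 59 remainder 5
Seconds: 5


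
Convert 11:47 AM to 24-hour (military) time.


11:47

Input: 11:47 AM
AM hour stays: 11


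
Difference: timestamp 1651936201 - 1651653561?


Difference = 1651936201 - 1651653561 = 282640 seconds
In hours: 282640 / 3600 ≈ 78.5
In days: 282640 / 86400 ≈ 3.27

282640 seconds (78.5 hours / 3.27 days)


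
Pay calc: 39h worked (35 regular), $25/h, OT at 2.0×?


Regular: 35h × $25 = $875.00
Overtime: 39 - 35 = 4h
OT pay: 4h × $25 × 2.0 = $200.00
Total = $875.00 + $200.00 = $1075.00

$1075.00


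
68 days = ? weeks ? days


9 weeks 5 days

Weeks: 68 ÷ 7 = 9 remainder 5


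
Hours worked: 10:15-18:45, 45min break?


7h 45m (465 minutes)

Total time = (18×60+45) - (10×60+15)
= 1125 - 615 = 510 min
Minus break: 510 - 45 = 465 min
= 7h 45m


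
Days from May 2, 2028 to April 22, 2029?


355 days

From May 2, 2028 to April 22, 2029
Rest of May 2028: 31 - 2 = 29
Full months: June 30, July 31, August 31, September 30, October 31, November 30, December 31, January 31, February 2029 28, March 31
Days into April 2029: 22
Total = 29 + 30 + 31 + 31 + 30 + 31 + 30 + 31 + 31 + 28 + 31 + 22 = 355 days


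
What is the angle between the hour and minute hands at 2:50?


145.0°

Hour hand = 2×30 + 50×0.5 = 85.0°
Minute hand = 50×6 = 300°
Difference = |85.0 - 300| = 215.0°
Since > 180°: 360 - 215.0 = 145.0°


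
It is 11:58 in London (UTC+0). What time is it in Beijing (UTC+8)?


19:58

Time difference = UTC+8 - UTC+0 = +8 hours
New hour = (11 + 8) mod 24
= 19 mod 24 = 19
Minutes unchanged → 19:58


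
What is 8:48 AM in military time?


08:48

Input: 8:48 AM
AM hour stays: 8


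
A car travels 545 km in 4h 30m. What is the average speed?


Distance: 545 km
Time: 4h 30m = 270 min = 270/60 = 9/2 hours
Speed = 545 ÷ (9/2) = 545 × 2 / 9 = 1090/9 ≈ 121.1 km/h

121.1 km/h


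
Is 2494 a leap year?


No

Rules: divisible by 4 AND (not by 100 OR by 400)
2494 ÷ 4 = 623 remainder 2 → not divisible by 4
Not divisible by 4 → not a leap year


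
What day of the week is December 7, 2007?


Zeller's congruence:
q=7, m=12, k=7, j=20
h = (7 + ⌊13×13/5⌋ + 7 + ⌊7/4⌋ + ⌊20/4⌋ - 2×20) mod 7
= (7 + 33 + 7 + 1 + 5 - 40) mod 7
= 13 mod 7 = 6
h=6 → Friday

Friday


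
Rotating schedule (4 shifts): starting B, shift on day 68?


Shifts: A, B, C, D
Start: B (index 1)
Day 68: (1 + 68 - 1) mod 4
= 68 mod 4
= 0
Index 0 → shift A

Shift A


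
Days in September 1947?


Month: September (month 9)
September has 30 days

30 days


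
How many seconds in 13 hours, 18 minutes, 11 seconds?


Hours: 13 × 3600 = 46800
Minutes: 18 × 60 = 1080
Seconds: 11
Total = 46800 + 1080 + 11 = 47891

47891 seconds


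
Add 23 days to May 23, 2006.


June 15, 2006

Start: May 23, 2006
Add 23 days
May 23 → June 1: 31 - 23 + 1 = 9 days (23 - 9 = 14 left)
June 1 + 14 = June 15, 2006


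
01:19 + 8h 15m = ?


Start: 79 minutes from midnight
Add: 495 minutes
Total: 574 minutes
Hours: 574 ÷ 60 = 9 remainder 34

09:34


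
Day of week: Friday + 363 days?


Start: Friday (index 4)
(4 + 363) mod 7
= 367 mod 7
= 3
Index 3 → Thursday

Thursday


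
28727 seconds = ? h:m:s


7h 58m 47s

Hours: 28727 ÷ 3600 = 7 remainder 3527
Minutes: 3527 ÷ 60 = 58 remainder 47
Seconds: 47


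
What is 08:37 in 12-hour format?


Hour: 8
8 < 12 → AM

8:37 AM


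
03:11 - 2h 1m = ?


Start: 191 minutes from midnight
Subtract: 121 minutes
Remaining: 191 - 121 = 70
Hours: 1, Minutes: 10

01:10


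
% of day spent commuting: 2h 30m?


Time: 150 minutes
Day: 1440 minutes
Percentage = (150/1440) × 100 ≈ 10.4%

10.4%


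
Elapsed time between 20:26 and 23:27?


End time in minutes: 23×60 + 27 = 1407
Start time in minutes: 20×60 + 26 = 1226
Difference = 1407 - 1226 = 181 minutes
= 3 hours 1 minutes

3h 1m


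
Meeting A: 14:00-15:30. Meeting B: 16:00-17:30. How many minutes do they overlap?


Meeting A: 840-930 (in minutes from midnight)
Meeting B: 960-1050
Overlap start = max(840, 960) = 960
Overlap end = min(930, 1050) = 930
Overlap = max(0, 930 - 960) = 0 min

0 minutes


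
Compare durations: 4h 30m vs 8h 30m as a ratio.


9:17 (0.53)

Duration 1: 270 minutes
Duration 2: 510 minutes
Ratio = 270:510
GCD = 30
Simplified = 9:17
As a decimal: 9/17 ≈ 0.53


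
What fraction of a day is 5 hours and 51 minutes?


Total minutes: 5×60 + 51 = 351
Day = 24×60 = 1440 minutes
Fraction = 351/1440 ≈ 0.2438
As a percentage: 351/1440 × 100 ≈ 24.38%

0.2438 (24.38%)


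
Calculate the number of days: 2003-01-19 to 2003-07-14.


From January 19, 2003 to July 14, 2003
Rest of January 2003: 31 - 19 = 12
Full months: February 2003 28, March 31, April 30, May 31, June 30
Days into July 2003: 14
Total = 12 + 28 + 31 + 30 + 31 + 30 + 14 = 176 days

176 days


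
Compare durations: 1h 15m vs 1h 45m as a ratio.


5:7 (0.71)

Duration 1: 75 minutes
Duration 2: 105 minutes
Ratio = 75:105
GCD = 15
Simplified = 5:7
As a decimal: 5/7 ≈ 0.71


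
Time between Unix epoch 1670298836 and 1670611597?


312761 seconds (86.9 hours / 3.62 days)

Difference = 1670611597 - 1670298836 = 312761 seconds
In hours: 312761 / 3600 ≈ 86.9
In days: 312761 / 86400 ≈ 3.62


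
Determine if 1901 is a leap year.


Rules: divisible by 4 AND (not by 100 OR by 400)
1901 ÷ 4 = 475 remainder 1 → not divisible by 4
Not divisible by 4 → not a leap year

No


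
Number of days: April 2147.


30 days

Month: April (month 4)
April has 30 days


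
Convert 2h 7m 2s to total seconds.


7622 seconds

Hours: 2 × 3600 = 7200
Minutes: 7 × 60 = 420
Seconds: 2
Total = 7200 + 420 + 2 = 7622


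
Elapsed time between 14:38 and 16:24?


End time in minutes: 16×60 + 24 = 984
Start time in minutes: 14×60 + 38 = 878
Difference = 984 - 878 = 106 minutes
= 1 hours 46 minutes

1h 46m


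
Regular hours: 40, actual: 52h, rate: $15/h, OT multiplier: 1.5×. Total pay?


Regular: 40h × $15 = $600.00
Overtime: 52 - 40 = 12h
OT pay: 12h × $15 × 1.5 = $270.00
Total = $600.00 + $270.00 = $870.00

$870.00


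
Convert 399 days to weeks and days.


Weeks: 399 ÷ 7 = 57 remainder 0

57 weeks 0 days


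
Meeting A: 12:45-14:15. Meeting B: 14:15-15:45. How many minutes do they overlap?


0 minutes

Meeting A: 765-855 (in minutes from midnight)
Meeting B: 855-945
Overlap start = max(765, 855) = 855
Overlap end = min(855, 945) = 855
Overlap = max(0, 855 - 855) = 0 min


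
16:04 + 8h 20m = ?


Start: 964 minutes from midnight
Add: 500 minutes
Total: 1464 minutes
Hours: 1464 ÷ 60 = 24 remainder 24
24 ≥ 24 → 24 - 24 = 0 (next day)

00:24 (next day)


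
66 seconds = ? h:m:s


0h 1m 6s

Hours: 66 ÷ 3600 = 0 remainder 66
Minutes: 66 ÷ 60 = 1 remainder 6
Seconds: 6


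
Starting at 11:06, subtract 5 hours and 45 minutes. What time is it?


Start: 666 minutes from midnight
Subtract: 345 minutes
Remaining: 666 - 345 = 321
Hours: 5, Minutes: 21

05:21


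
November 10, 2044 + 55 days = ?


Start: November 10, 2044
Add 55 days
November 10 → December 1: 30 - 10 + 1 = 21 days (55 - 21 = 34 left)
December 1 → January 1: 31 - 1 + 1 = 31 days (34 - 31 = 3 left)
January 1 + 3 = January 4, 2045

January 4, 2045


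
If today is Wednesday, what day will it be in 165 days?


Sunday

Start: Wednesday (index 2)
(2 + 165) mod 7
= 167 mod 7
= 6
Index 6 → Sunday


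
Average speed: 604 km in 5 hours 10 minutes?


Distance: 604 km
Time: 5h 10m = 310 min = 310/60 = 31/6 hours
Speed = 604 ÷ (31/6) = 604 × 6 / 31 = 3624/31 ≈ 116.9 km/h

116.9 km/h


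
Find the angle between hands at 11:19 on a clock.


Hour hand = 11×30 + 19×0.5 = 339.5°
Minute hand = 19×6 = 114°
Difference = |339.5 - 114| = 225.5°
Since > 180°: 360 - 225.5 = 134.5°

134.5°


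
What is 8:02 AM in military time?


08:02

Input: 8:02 AM
AM hour stays: 8


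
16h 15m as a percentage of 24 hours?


0.6771 (67.71%)

Total minutes: 16×60 + 15 = 975
Day = 24×60 = 1440 minutes
Fraction = 975/1440 ≈ 0.6771
As a percentage: 975/1440 × 100 ≈ 67.71%


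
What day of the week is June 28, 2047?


Zeller's congruence:
q=28, m=6, k=47, j=20
h = (28 + ⌊13×7/5⌋ + 47 + ⌊47/4⌋ + ⌊20/4⌋ - 2×20) mod 7
= (28 + 18 + 47 + 11 + 5 - 40) mod 7
= 69 mod 7 = 6
h=6 → Friday

Friday


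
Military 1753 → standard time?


Hour: 17
17 - 12 = 5 → PM

5:53 PM


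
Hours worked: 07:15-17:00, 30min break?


9h 15m (555 minutes)

Total time = (17×60+0) - (7×60+15)
= 1020 - 435 = 585 min
Minus break: 585 - 30 = 555 min
= 9h 15m


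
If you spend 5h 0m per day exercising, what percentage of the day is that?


20.8%

Time: 300 minutes
Day: 1440 minutes
Percentage = (300/1440) × 100 ≈ 20.8%


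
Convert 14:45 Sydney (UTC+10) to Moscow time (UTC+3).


07:45

Time difference = UTC+3 - UTC+10 = -7 hours
New hour = (14 -7) mod 24
= 7 mod 24 = 7
Minutes unchanged → 07:45


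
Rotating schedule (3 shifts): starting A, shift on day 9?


Shifts: A, B, C
Start: A (index 0)
Day 9: (0 + 9 - 1) mod 3
= 8 mod 3
= 2
Index 2 → shift C

Shift C


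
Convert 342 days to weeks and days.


48 weeks 6 days

Weeks: 342 ÷ 7 = 48 remainder 6


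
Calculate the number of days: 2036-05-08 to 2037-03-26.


322 days

From May 8, 2036 to March 26, 2037
Rest of May 2036: 31 - 8 = 23
Full months: June 30, July 31, August 31, September 30, October 31, November 30, December 31, January 31, February 2037 28
Days into March 2037: 26
Total = 23 + 30 + 31 + 31 + 30 + 31 + 30 + 31 + 31 + 28 + 26 = 322 days


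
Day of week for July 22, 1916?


Zeller's congruence:
q=22, m=7, k=16, j=19
h = (22 + ⌊13×8/5⌋ + 16 + ⌊16/4⌋ + ⌊19/4⌋ - 2×19) mod 7
= (22 + 20 + 16 + 4 + 4 - 38) mod 7
= 28 mod 7 = 0
h=0 → Saturday

Saturday


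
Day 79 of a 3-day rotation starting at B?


Shifts: A, B, C
Start: B (index 1)
Day 79: (1 + 79 - 1) mod 3
= 79 mod 3
= 1
Index 1 → shift B

Shift B


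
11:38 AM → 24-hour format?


11:38

Input: 11:38 AM
AM hour stays: 11


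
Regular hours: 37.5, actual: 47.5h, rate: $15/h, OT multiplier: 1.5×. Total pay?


$787.50

Regular: 37.5h × $15 = $562.50
Overtime: 47.5 - 37.5 = 10.0h
OT pay: 10.0h × $15 × 1.5 = $225.00
Total = $562.50 + $225.00 = $787.50


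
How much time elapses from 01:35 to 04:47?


End time in minutes: 4×60 + 47 = 287
Start time in minutes: 1×60 + 35 = 95
Difference = 287 - 95 = 192 minutes
= 3 hours 12 minutes

3h 12m


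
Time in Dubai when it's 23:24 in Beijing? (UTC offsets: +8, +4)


Time difference = UTC+4 - UTC+8 = -4 hours
New hour = (23 -4) mod 24
= 19 mod 24 = 19
Minutes unchanged → 19:24

19:24


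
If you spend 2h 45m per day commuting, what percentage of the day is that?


Time: 165 minutes
Day: 1440 minutes
Percentage = (165/1440) × 100 ≈ 11.5%

11.5%


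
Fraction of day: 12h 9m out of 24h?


Total minutes: 12×60 + 9 = 729
Day = 24×60 = 1440 minutes
Fraction = 729/1440 ≈ 0.5063
As a percentage: 729/1440 × 100 ≈ 50.63%

0.5063 (50.63%)


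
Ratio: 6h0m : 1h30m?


Duration 1: 360 minutes
Duration 2: 90 minutes
Ratio = 360:90
GCD = 90
Simplified = 4:1
As a decimal: 4/1 = 4.00

4:1 (4.00)


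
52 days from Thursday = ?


Sunday

Start: Thursday (index 3)
(3 + 52) mod 7
= 55 mod 7
= 6
Index 6 → Sunday


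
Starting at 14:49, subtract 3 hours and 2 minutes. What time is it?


Start: 889 minutes from midnight
Subtract: 182 minutes
Remaining: 889 - 182 = 707
Hours: 11, Minutes: 47

11:47


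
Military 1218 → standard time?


12:18 PM

Hour: 12
12 → 12 PM (noon)


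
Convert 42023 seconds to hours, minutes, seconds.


Hours: 42023 ÷ 3600 = 11 remainder 2423
Minutes: 2423 ÷ 60 = 40 remainder 23
Seconds: 23

11h 40m 23s


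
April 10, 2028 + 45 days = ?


May 25, 2028

Start: April 10, 2028
Add 45 days
April 10 → May 1: 30 - 10 + 1 = 21 days (45 - 21 = 24 left)
May 1 + 24 = May 25, 2028


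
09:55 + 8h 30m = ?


18:25

Start: 595 minutes from midnight
Add: 510 minutes
Total: 1105 minutes
Hours: 1105 ÷ 60 = 18 remainder 25


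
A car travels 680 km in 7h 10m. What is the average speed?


94.9 km/h

Distance: 680 km
Time: 7h 10m = 430 min = 430/60 = 43/6 hours
Speed = 680 ÷ (43/6) = 680 × 6 / 43 = 4080/43 ≈ 94.9 km/h


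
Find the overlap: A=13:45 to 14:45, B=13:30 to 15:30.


Meeting A: 825-885 (in minutes from midnight)
Meeting B: 810-930
Overlap start = max(825, 810) = 825
Overlap end = min(885, 930) = 885
Overlap = max(0, 885 - 825) = 60 min

60 minutes


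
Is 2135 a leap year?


No

Rules: divisible by 4 AND (not by 100 OR by 400)
2135 ÷ 4 = 533 remainder 3 → not divisible by 4
Not divisible by 4 → not a leap year


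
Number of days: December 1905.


Month: December (month 12)
December has 31 days

31 days


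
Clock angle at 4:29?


Hour hand = 4×30 + 29×0.5 = 134.5°
Minute hand = 29×6 = 174°
Difference = |134.5 - 174| = 39.5°

39.5°


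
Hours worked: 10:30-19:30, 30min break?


8h 30m (510 minutes)

Total time = (19×60+30) - (10×60+30)
= 1170 - 630 = 540 min
Minus break: 540 - 30 = 510 min
= 8h 30m


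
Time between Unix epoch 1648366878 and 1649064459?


Difference = 1649064459 - 1648366878 = 697581 seconds
In hours: 697581 / 3600 ≈ 193.8
In days: 697581 / 86400 ≈ 8.07

697581 seconds (193.8 hours / 8.07 days)


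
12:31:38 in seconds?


Hours: 12 × 3600 = 43200
Minutes: 31 × 60 = 1860
Seconds: 38
Total = 43200 + 1860 + 38 = 45098

45098 seconds


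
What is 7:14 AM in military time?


Input: 7:14 AM
AM hour stays: 7

07:14


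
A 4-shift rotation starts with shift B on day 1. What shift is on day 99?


Shifts: A, B, C, D
Start: B (index 1)
Day 99: (1 + 99 - 1) mod 4
= 99 mod 4
= 3
Index 3 → shift D

Shift D


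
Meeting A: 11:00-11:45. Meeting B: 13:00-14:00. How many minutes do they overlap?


Meeting A: 660-705 (in minutes from midnight)
Meeting B: 780-840
Overlap start = max(660, 780) = 780
Overlap end = min(705, 840) = 705
Overlap = max(0, 705 - 780) = 0 min

0 minutes


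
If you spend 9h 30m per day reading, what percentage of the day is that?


39.6%

Time: 570 minutes
Day: 1440 minutes
Percentage = (570/1440) × 100 ≈ 39.6%


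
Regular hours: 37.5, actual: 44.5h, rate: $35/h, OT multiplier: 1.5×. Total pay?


$1680.00

Regular: 37.5h × $35 = $1312.50
Overtime: 44.5 - 37.5 = 7.0h
OT pay: 7.0h × $35 × 1.5 = $367.50
Total = $1312.50 + $367.50 = $1680.00


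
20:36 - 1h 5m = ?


19:31

Start: 1236 minutes from midnight
Subtract: 65 minutes
Remaining: 1236 - 65 = 1171
Hours: 19, Minutes: 31


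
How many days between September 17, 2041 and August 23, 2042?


From September 17, 2041 to August 23, 2042
Rest of September 2041: 30 - 17 = 13
Full months: October 31, November 30, December 31, January 31, February 2042 28, March 31, April 30, May 31, June 30, July 31
Days into August 2042: 23
Total = 13 + 31 + 30 + 31 + 31 + 28 + 31 + 30 + 31 + 30 + 31 + 23 = 340 days

340 days


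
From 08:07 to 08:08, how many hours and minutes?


End time in minutes: 8×60 + 8 = 488
Start time in minutes: 8×60 + 7 = 487
Difference = 488 - 487 = 1 minutes
= 0 hours 1 minutes

0h 1m


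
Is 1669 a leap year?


No

Rules: divisible by 4 AND (not by 100 OR by 400)
1669 ÷ 4 = 417 remainder 1 → not divisible by 4
Not divisible by 4 → not a leap year


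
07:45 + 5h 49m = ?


Start: 465 minutes from midnight
Add: 349 minutes
Total: 814 minutes
Hours: 814 ÷ 60 = 13 remainder 34

13:34


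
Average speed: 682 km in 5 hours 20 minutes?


127.9 km/h

Distance: 682 km
Time: 5h 20m = 320 min = 320/60 = 16/3 hours
Speed = 682 ÷ (16/3) = 682 × 3 / 16 = 2046/16 ≈ 127.9 km/h


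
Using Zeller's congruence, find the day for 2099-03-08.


Zeller's congruence:
q=8, m=3, k=99, j=20
h = (8 + ⌊13×4/5⌋ + 99 + ⌊99/4⌋ + ⌊20/4⌋ - 2×20) mod 7
= (8 + 10 + 99 + 24 + 5 - 40) mod 7
= 106 mod 7 = 1
h=1 → Sunday

Sunday


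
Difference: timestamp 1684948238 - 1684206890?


Difference = 1684948238 - 1684206890 = 741348 seconds
In hours: 741348 / 3600 ≈ 205.9
In days: 741348 / 86400 ≈ 8.58

741348 seconds (205.9 hours / 8.58 days)


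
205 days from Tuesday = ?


Start: Tuesday (index 1)
(1 + 205) mod 7
= 206 mod 7
= 3
Index 3 → Thursday

Thursday


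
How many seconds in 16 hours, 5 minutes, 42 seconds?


57942 seconds

Hours: 16 × 3600 = 57600
Minutes: 5 × 60 = 300
Seconds: 42
Total = 57600 + 300 + 42 = 57942


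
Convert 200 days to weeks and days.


Weeks: 200 ÷ 7 = 28 remainder 4

28 weeks 4 days


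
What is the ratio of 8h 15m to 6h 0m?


Duration 1: 495 minutes
Duration 2: 360 minutes
Ratio = 495:360
GCD = 45
Simplified = 11:8
As a decimal: 11/8 ≈ 1.38

11:8 (1.38)


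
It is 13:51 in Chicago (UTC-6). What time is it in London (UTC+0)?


19:51

Time difference = UTC+0 - UTC-6 = +6 hours
New hour = (13 + 6) mod 24
= 19 mod 24 = 19
Minutes unchanged → 19:51


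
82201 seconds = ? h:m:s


22h 50m 1s

Hours: 82201 ÷ 3600 = 22 remainder 3001
Minutes: 3001 ÷ 60 = 50 remainder 1
Seconds: 1


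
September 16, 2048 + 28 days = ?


October 14, 2048

Start: September 16, 2048
Add 28 days
September 16 → October 1: 30 - 16 + 1 = 15 days (28 - 15 = 13 left)
October 1 + 13 = October 14, 2048


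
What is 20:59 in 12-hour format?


8:59 PM

Hour: 20
20 - 12 = 8 → PM


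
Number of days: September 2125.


Month: September (month 9)
September has 30 days

30 days


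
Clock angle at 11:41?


104.5°

Hour hand = 11×30 + 41×0.5 = 350.5°
Minute hand = 41×6 = 246°
Difference = |350.5 - 246| = 104.5°


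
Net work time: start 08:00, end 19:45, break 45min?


11h 0m (660 minutes)

Total time = (19×60+45) - (8×60+0)
= 1185 - 480 = 705 min
Minus break: 705 - 45 = 660 min
= 11h 0m


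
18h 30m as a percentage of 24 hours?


Total minutes: 18×60 + 30 = 1110
Day = 24×60 = 1440 minutes
Fraction = 1110/1440 ≈ 0.7708
As a percentage: 1110/1440 × 100 ≈ 77.08%

0.7708 (77.08%)


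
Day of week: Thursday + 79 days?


Start: Thursday (index 3)
(3 + 79) mod 7
= 82 mod 7
= 5
Index 5 → Saturday

Saturday
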